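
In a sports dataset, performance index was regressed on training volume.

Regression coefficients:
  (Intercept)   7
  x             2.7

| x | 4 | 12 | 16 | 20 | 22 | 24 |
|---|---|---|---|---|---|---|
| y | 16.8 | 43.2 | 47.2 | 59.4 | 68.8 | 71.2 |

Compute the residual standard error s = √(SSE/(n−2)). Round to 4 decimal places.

s = 2.8775

x=4: ŷ = 7 + 2.7·4 = 17.8; r = 16.8 − 17.8 = -1
x=12: ŷ = 7 + 2.7·12 = 39.4; r = 43.2 − 39.4 = 3.8
x=16: ŷ = 7 + 2.7·16 = 50.2; r = 47.2 − 50.2 = -3
x=20: ŷ = 7 + 2.7·20 = 61; r = 59.4 − 61 = -1.6
x=22: ŷ = 7 + 2.7·22 = 66.4; r = 68.8 − 66.4 = 2.4
x=24: ŷ = 7 + 2.7·24 = 71.8; r = 71.2 − 71.8 = -0.6
SSE = 1 + 14.44 + 9 + 2.56 + 5.76 + 0.36 = 33.12
s = √(33.12/4) = √8.28 ≈ 2.8775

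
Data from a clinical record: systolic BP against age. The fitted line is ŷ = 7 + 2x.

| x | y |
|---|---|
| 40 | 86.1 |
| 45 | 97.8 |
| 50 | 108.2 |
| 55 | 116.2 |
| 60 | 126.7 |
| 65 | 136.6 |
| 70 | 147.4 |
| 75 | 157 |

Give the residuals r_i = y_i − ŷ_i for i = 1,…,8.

x=40: ŷ = 7 + 2·40 = 87; r = 86.1 − 87 = -0.9
x=45: ŷ = 7 + 2·45 = 97; r = 97.8 − 97 = 0.8
x=50: ŷ = 7 + 2·50 = 107; r = 108.2 − 107 = 1.2
x=55: ŷ = 7 + 2·55 = 117; r = 116.2 − 117 = -0.8
x=60: ŷ = 7 + 2·60 = 127; r = 126.7 − 127 = -0.3
x=65: ŷ = 7 + 2·65 = 137; r = 136.6 − 137 = -0.4
x=70: ŷ = 7 + 2·70 = 147; r = 147.4 − 147 = 0.4
x=75: ŷ = 7 + 2·75 = 157; r = 157 − 157 = 0

-0.9, 0.8, 1.2, -0.8, -0.3, -0.4, 0.4, 0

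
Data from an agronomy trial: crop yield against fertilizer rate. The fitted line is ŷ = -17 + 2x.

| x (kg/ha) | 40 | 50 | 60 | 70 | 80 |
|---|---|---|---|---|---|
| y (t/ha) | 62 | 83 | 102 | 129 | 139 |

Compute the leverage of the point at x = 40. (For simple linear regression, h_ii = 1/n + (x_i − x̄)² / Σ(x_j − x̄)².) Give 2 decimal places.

h = 0.60

x̄ = (40 + 50 + 60 + 70 + 80)/5 = 60
Σ(x − x̄)² = 400 + 100 + 0 + 100 + 400 = 1000
h = 1/5 + (-20)²/1000 = 0.2 + 0.4 = 0.60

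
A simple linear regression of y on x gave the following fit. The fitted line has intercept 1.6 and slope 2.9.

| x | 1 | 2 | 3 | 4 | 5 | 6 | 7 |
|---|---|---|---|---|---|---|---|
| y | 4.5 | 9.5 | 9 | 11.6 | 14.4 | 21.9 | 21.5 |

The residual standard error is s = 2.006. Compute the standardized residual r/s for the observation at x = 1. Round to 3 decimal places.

ŷ = 1.6 + 2.9·1 = 4.5
r = 4.5 − 4.5 = 0
r/s = 0 / 2.006 = 0.000

0.000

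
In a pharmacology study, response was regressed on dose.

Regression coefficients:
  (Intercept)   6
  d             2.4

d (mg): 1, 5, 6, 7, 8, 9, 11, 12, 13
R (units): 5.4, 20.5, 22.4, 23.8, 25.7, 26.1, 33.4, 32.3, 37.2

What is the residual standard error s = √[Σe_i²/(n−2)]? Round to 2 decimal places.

s = 2.07

d=1: R̂ = 6 + 2.4·1 = 8.4; e = 5.4 − 8.4 = -3
d=5: R̂ = 6 + 2.4·5 = 18; e = 20.5 − 18 = 2.5
d=6: R̂ = 6 + 2.4·6 = 20.4; e = 22.4 − 20.4 = 2
d=7: R̂ = 6 + 2.4·7 = 22.8; e = 23.8 − 22.8 = 1
d=8: R̂ = 6 + 2.4·8 = 25.2; e = 25.7 − 25.2 = 0.5
d=9: R̂ = 6 + 2.4·9 = 27.6; e = 26.1 − 27.6 = -1.5
d=11: R̂ = 6 + 2.4·11 = 32.4; e = 33.4 − 32.4 = 1
d=12: R̂ = 6 + 2.4·12 = 34.8; e = 32.3 − 34.8 = -2.5
d=13: R̂ = 6 + 2.4·13 = 37.2; e = 37.2 − 37.2 = 0
SSE = 9 + 6.25 + 4 + 1 + 0.25 + 2.25 + 1 + 6.25 + 0 = 30
s = √(30/7) = √4.28571 ≈ 2.07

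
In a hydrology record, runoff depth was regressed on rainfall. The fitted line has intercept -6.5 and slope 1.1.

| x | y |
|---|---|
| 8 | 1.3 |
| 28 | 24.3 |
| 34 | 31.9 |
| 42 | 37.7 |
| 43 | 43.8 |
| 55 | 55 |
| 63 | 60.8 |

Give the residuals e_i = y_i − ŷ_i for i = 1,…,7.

x=8: ŷ = -6.5 + 1.1·8 = 2.3; e = 1.3 − 2.3 = -1
x=28: ŷ = -6.5 + 1.1·28 = 24.3; e = 24.3 − 24.3 = 0
x=34: ŷ = -6.5 + 1.1·34 = 30.9; e = 31.9 − 30.9 = 1
x=42: ŷ = -6.5 + 1.1·42 = 39.7; e = 37.7 − 39.7 = -2
x=43: ŷ = -6.5 + 1.1·43 = 40.8; e = 43.8 − 40.8 = 3
x=55: ŷ = -6.5 + 1.1·55 = 54; e = 55 − 54 = 1
x=63: ŷ = -6.5 + 1.1·63 = 62.8; e = 60.8 − 62.8 = -2

-1, 0, 1, -2, 3, 1, -2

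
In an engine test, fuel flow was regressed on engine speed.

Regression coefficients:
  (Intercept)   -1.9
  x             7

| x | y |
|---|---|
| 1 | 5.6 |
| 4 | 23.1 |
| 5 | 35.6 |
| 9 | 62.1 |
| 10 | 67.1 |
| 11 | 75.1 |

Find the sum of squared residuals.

SSE = 17.5

x=1: ŷ = -1.9 + 7·1 = 5.1; r = 5.6 − 5.1 = 0.5
x=4: ŷ = -1.9 + 7·4 = 26.1; r = 23.1 − 26.1 = -3
x=5: ŷ = -1.9 + 7·5 = 33.1; r = 35.6 − 33.1 = 2.5
x=9: ŷ = -1.9 + 7·9 = 61.1; r = 62.1 − 61.1 = 1
x=10: ŷ = -1.9 + 7·10 = 68.1; r = 67.1 − 68.1 = -1
x=11: ŷ = -1.9 + 7·11 = 75.1; r = 75.1 − 75.1 = 0
SSE = 0.25 + 9 + 6.25 + 1 + 1 + 0 = 17.5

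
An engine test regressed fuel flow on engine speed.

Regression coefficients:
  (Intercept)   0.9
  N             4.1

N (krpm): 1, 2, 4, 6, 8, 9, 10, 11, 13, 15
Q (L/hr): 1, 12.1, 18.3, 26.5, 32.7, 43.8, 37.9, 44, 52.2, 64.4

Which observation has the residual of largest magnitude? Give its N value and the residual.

N = 9, e = 6

N=1: Q̂ = 0.9 + 4.1·1 = 5; e = 1 − 5 = -4
N=2: Q̂ = 0.9 + 4.1·2 = 9.1; e = 12.1 − 9.1 = 3
N=4: Q̂ = 0.9 + 4.1·4 = 17.3; e = 18.3 − 17.3 = 1
N=6: Q̂ = 0.9 + 4.1·6 = 25.5; e = 26.5 − 25.5 = 1
N=8: Q̂ = 0.9 + 4.1·8 = 33.7; e = 32.7 − 33.7 = -1
N=9: Q̂ = 0.9 + 4.1·9 = 37.8; e = 43.8 − 37.8 = 6
N=10: Q̂ = 0.9 + 4.1·10 = 41.9; e = 37.9 − 41.9 = -4
N=11: Q̂ = 0.9 + 4.1·11 = 46; e = 44 − 46 = -2
N=13: Q̂ = 0.9 + 4.1·13 = 54.2; e = 52.2 − 54.2 = -2
N=15: Q̂ = 0.9 + 4.1·15 = 62.4; e = 64.4 − 62.4 = 2
Largest |e| is 6 at N = 9, residual 6.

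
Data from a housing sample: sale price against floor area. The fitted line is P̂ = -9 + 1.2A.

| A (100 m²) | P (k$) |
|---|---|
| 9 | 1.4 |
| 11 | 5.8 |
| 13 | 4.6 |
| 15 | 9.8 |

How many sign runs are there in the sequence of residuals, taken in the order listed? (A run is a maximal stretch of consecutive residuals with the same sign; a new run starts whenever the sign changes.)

4 runs

A=9: P̂ = -9 + 1.2·9 = 1.8; r = 1.4 − 1.8 = -0.4
A=11: P̂ = -9 + 1.2·11 = 4.2; r = 5.8 − 4.2 = 1.6
A=13: P̂ = -9 + 1.2·13 = 6.6; r = 4.6 − 6.6 = -2
A=15: P̂ = -9 + 1.2·15 = 9; r = 9.8 − 9 = 0.8
Signs: − + − +
Runs: −×1, +×1, −×1, +×1 → 4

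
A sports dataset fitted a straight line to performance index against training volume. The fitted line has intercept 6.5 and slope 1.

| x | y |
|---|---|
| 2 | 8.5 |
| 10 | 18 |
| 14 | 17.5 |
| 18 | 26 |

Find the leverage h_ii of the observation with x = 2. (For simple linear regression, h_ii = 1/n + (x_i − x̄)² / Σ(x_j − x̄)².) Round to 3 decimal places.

x̄ = (2 + 10 + 14 + 18)/4 = 11
Σ(x − x̄)² = 81 + 1 + 9 + 49 = 140
h = 1/4 + (-9)²/140 = 0.25 + 0.578571 = 0.829

h = 0.829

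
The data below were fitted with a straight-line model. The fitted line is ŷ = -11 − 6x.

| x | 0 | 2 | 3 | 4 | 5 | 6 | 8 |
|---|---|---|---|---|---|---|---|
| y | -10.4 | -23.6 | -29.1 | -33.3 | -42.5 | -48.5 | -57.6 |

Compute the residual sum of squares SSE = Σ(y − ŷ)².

SSE = 10.08

x=0: ŷ = -11 − 6·0 = -11; e = -10.4 − (-11) = 0.6
x=2: ŷ = -11 − 6·2 = -23; e = -23.6 − (-23) = -0.6
x=3: ŷ = -11 − 6·3 = -29; e = -29.1 − (-29) = -0.1
x=4: ŷ = -11 − 6·4 = -35; e = -33.3 − (-35) = 1.7
x=5: ŷ = -11 − 6·5 = -41; e = -42.5 − (-41) = -1.5
x=6: ŷ = -11 − 6·6 = -47; e = -48.5 − (-47) = -1.5
x=8: ŷ = -11 − 6·8 = -59; e = -57.6 − (-59) = 1.4
SSE = 0.36 + 0.36 + 0.01 + 2.89 + 2.25 + 2.25 + 1.96 = 10.08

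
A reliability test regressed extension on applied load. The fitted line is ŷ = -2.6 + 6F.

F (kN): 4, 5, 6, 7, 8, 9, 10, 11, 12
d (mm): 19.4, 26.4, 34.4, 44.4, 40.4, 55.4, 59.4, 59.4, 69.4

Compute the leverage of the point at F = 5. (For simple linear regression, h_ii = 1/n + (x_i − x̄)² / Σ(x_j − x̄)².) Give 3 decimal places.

F̄ = (4 + 5 + 6 + 7 + 8 + 9 + 10 + 11 + 12)/9 = 8
Σ(F − F̄)² = 16 + 9 + 4 + 1 + 0 + 1 + 4 + 9 + 16 = 60
h = 1/9 + (-3)²/60 = 0.111111 + 0.15 = 0.261

h = 0.261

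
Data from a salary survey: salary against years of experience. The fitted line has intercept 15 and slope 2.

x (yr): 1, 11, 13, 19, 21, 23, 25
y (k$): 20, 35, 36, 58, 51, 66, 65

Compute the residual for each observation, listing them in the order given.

3, -2, -5, 5, -6, 5, 0

x=1: ŷ = 15 + 2·1 = 17; e = 20 − 17 = 3
x=11: ŷ = 15 + 2·11 = 37; e = 35 − 37 = -2
x=13: ŷ = 15 + 2·13 = 41; e = 36 − 41 = -5
x=19: ŷ = 15 + 2·19 = 53; e = 58 − 53 = 5
x=21: ŷ = 15 + 2·21 = 57; e = 51 − 57 = -6
x=23: ŷ = 15 + 2·23 = 61; e = 66 − 61 = 5
x=25: ŷ = 15 + 2·25 = 65; e = 65 − 65 = 0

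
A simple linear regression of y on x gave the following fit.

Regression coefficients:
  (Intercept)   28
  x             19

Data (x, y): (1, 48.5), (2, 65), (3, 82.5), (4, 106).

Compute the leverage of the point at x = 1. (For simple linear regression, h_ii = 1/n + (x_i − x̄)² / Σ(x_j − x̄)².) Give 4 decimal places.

x̄ = (1 + 2 + 3 + 4)/4 = 2.5
Σ(x − x̄)² = 2.25 + 0.25 + 0.25 + 2.25 = 5
h = 1/4 + (-1.5)²/5 = 0.25 + 0.45 = 0.7000

h = 0.7000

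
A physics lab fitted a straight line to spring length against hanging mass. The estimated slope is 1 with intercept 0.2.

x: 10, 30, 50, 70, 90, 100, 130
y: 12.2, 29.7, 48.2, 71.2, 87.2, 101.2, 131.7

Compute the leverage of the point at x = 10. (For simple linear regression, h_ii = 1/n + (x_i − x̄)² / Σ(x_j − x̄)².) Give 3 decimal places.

h = 0.470

x̄ = (10 + 30 + 50 + 70 + 90 + 100 + 130)/7 = 68.5714
Σ(x − x̄)² = 3430.61 + 1487.76 + 344.898 + 2.04082 + 459.184 + 987.755 + 3773.47 = 10485.7
h = 1/7 + (-58.5714)²/10485.7 = 0.142857 + 0.32717 = 0.470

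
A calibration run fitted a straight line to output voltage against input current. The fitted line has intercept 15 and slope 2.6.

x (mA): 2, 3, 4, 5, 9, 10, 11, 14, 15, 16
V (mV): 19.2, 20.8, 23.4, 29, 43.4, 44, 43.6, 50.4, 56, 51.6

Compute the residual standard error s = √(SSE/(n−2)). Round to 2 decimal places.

s = 3.04

x=2: V̂ = 15 + 2.6·2 = 20.2; e = 19.2 − 20.2 = -1
x=3: V̂ = 15 + 2.6·3 = 22.8; e = 20.8 − 22.8 = -2
x=4: V̂ = 15 + 2.6·4 = 25.4; e = 23.4 − 25.4 = -2
x=5: V̂ = 15 + 2.6·5 = 28; e = 29 − 28 = 1
x=9: V̂ = 15 + 2.6·9 = 38.4; e = 43.4 − 38.4 = 5
x=10: V̂ = 15 + 2.6·10 = 41; e = 44 − 41 = 3
x=11: V̂ = 15 + 2.6·11 = 43.6; e = 43.6 − 43.6 = 0
x=14: V̂ = 15 + 2.6·14 = 51.4; e = 50.4 − 51.4 = -1
x=15: V̂ = 15 + 2.6·15 = 54; e = 56 − 54 = 2
x=16: V̂ = 15 + 2.6·16 = 56.6; e = 51.6 − 56.6 = -5
SSE = 1 + 4 + 4 + 1 + 25 + 9 + 0 + 1 + 4 + 25 = 74
s = √(74/8) = √9.25 ≈ 3.04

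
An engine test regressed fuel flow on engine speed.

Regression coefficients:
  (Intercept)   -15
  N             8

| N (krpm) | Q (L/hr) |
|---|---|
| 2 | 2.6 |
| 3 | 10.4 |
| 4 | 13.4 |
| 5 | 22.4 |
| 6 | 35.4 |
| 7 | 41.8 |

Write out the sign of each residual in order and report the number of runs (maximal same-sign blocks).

N=2: Q̂ = -15 + 8·2 = 1; r = 2.6 − 1 = 1.6
N=3: Q̂ = -15 + 8·3 = 9; r = 10.4 − 9 = 1.4
N=4: Q̂ = -15 + 8·4 = 17; r = 13.4 − 17 = -3.6
N=5: Q̂ = -15 + 8·5 = 25; r = 22.4 − 25 = -2.6
N=6: Q̂ = -15 + 8·6 = 33; r = 35.4 − 33 = 2.4
N=7: Q̂ = -15 + 8·7 = 41; r = 41.8 − 41 = 0.8
Signs: + + − − + +
Runs: +×2, −×2, +×2 → 3

3 runs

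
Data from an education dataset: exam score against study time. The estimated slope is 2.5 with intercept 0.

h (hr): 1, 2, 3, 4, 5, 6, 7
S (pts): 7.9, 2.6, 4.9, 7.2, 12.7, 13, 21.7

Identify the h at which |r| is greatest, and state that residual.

h=1: Ŝ = 2.5·1 = 2.5; r = 7.9 − 2.5 = 5.4
h=2: Ŝ = 2.5·2 = 5; r = 2.6 − 5 = -2.4
h=3: Ŝ = 2.5·3 = 7.5; r = 4.9 − 7.5 = -2.6
h=4: Ŝ = 2.5·4 = 10; r = 7.2 − 10 = -2.8
h=5: Ŝ = 2.5·5 = 12.5; r = 12.7 − 12.5 = 0.2
h=6: Ŝ = 2.5·6 = 15; r = 13 − 15 = -2
h=7: Ŝ = 2.5·7 = 17.5; r = 21.7 − 17.5 = 4.2
Largest |r| is 5.4 at h = 1, residual 5.4.

h = 1, r = 5.4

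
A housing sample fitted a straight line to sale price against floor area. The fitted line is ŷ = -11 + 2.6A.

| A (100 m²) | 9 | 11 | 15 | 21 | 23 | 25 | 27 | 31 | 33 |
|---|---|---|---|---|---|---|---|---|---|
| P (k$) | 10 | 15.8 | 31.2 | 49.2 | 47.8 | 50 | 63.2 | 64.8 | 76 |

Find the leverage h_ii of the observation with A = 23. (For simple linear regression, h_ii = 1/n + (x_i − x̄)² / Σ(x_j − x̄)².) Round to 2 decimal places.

h = 0.11

Ā = (9 + 11 + 15 + 21 + 23 + 25 + 27 + 31 + 33)/9 = 21.6667
Σ(A − Ā)² = 160.444 + 113.778 + 44.4444 + 0.444444 + 1.77778 + 11.1111 + 28.4444 + 87.1111 + 128.444 = 576
h = 1/9 + (1.33333)²/576 = 0.111111 + 0.00308642 = 0.11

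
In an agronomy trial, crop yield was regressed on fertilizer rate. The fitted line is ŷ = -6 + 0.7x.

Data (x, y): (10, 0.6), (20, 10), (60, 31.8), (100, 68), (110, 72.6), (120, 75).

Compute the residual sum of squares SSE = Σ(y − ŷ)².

x=10: ŷ = -6 + 0.7·10 = 1; e = 0.6 − 1 = -0.4
x=20: ŷ = -6 + 0.7·20 = 8; e = 10 − 8 = 2
x=60: ŷ = -6 + 0.7·60 = 36; e = 31.8 − 36 = -4.2
x=100: ŷ = -6 + 0.7·100 = 64; e = 68 − 64 = 4
x=110: ŷ = -6 + 0.7·110 = 71; e = 72.6 − 71 = 1.6
x=120: ŷ = -6 + 0.7·120 = 78; e = 75 − 78 = -3
SSE = 0.16 + 4 + 17.64 + 16 + 2.56 + 9 = 49.36

SSE = 49.36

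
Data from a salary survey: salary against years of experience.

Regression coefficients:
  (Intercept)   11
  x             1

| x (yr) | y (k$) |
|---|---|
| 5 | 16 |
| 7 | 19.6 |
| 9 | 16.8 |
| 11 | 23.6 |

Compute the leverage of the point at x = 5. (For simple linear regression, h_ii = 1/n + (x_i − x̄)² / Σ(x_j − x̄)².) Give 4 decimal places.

h = 0.7000

x̄ = (5 + 7 + 9 + 11)/4 = 8
Σ(x − x̄)² = 9 + 1 + 1 + 9 = 20
h = 1/4 + (-3)²/20 = 0.25 + 0.45 = 0.7000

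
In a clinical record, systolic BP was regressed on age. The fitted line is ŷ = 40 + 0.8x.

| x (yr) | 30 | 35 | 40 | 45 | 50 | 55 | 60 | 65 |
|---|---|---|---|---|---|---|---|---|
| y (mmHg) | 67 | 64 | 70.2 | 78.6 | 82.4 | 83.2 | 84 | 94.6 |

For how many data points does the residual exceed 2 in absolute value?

6

x=30: ŷ = 40 + 0.8·30 = 64; r = 67 − 64 = 3
x=35: ŷ = 40 + 0.8·35 = 68; r = 64 − 68 = -4
x=40: ŷ = 40 + 0.8·40 = 72; r = 70.2 − 72 = -1.8
x=45: ŷ = 40 + 0.8·45 = 76; r = 78.6 − 76 = 2.6
x=50: ŷ = 40 + 0.8·50 = 80; r = 82.4 − 80 = 2.4
x=55: ŷ = 40 + 0.8·55 = 84; r = 83.2 − 84 = -0.8
x=60: ŷ = 40 + 0.8·60 = 88; r = 84 − 88 = -4
x=65: ŷ = 40 + 0.8·65 = 92; r = 94.6 − 92 = 2.6
|r| > 2: x=30 (|r|=3), x=35 (|r|=4), x=45 (|r|=2.6), x=50 (|r|=2.4), x=60 (|r|=4), x=65 (|r|=2.6) → 6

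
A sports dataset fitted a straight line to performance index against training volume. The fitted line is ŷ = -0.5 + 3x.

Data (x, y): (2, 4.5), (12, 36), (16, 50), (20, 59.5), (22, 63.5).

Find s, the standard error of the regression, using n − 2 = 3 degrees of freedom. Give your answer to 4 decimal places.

x=2: ŷ = -0.5 + 3·2 = 5.5; e = 4.5 − 5.5 = -1
x=12: ŷ = -0.5 + 3·12 = 35.5; e = 36 − 35.5 = 0.5
x=16: ŷ = -0.5 + 3·16 = 47.5; e = 50 − 47.5 = 2.5
x=20: ŷ = -0.5 + 3·20 = 59.5; e = 59.5 − 59.5 = 0
x=22: ŷ = -0.5 + 3·22 = 65.5; e = 63.5 − 65.5 = -2
SSE = 1 + 0.25 + 6.25 + 0 + 4 = 11.5
s = √(11.5/3) = √3.83333 ≈ 1.9579

s = 1.9579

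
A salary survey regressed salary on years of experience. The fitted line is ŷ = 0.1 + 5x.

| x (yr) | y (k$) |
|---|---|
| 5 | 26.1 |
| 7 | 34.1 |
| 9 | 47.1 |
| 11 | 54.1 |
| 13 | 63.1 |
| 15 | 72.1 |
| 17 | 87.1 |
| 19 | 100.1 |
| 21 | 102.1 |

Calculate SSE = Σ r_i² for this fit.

x=5: ŷ = 0.1 + 5·5 = 25.1; r = 26.1 − 25.1 = 1
x=7: ŷ = 0.1 + 5·7 = 35.1; r = 34.1 − 35.1 = -1
x=9: ŷ = 0.1 + 5·9 = 45.1; r = 47.1 − 45.1 = 2
x=11: ŷ = 0.1 + 5·11 = 55.1; r = 54.1 − 55.1 = -1
x=13: ŷ = 0.1 + 5·13 = 65.1; r = 63.1 − 65.1 = -2
x=15: ŷ = 0.1 + 5·15 = 75.1; r = 72.1 − 75.1 = -3
x=17: ŷ = 0.1 + 5·17 = 85.1; r = 87.1 − 85.1 = 2
x=19: ŷ = 0.1 + 5·19 = 95.1; r = 100.1 − 95.1 = 5
x=21: ŷ = 0.1 + 5·21 = 105.1; r = 102.1 − 105.1 = -3
SSE = 1 + 1 + 4 + 1 + 4 + 9 + 4 + 25 + 9 = 58

SSE = 58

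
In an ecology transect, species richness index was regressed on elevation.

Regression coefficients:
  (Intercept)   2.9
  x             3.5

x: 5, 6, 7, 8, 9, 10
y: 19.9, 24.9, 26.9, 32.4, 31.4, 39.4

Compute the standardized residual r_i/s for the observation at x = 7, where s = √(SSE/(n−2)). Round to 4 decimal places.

-0.2582

x=5: ŷ = 2.9 + 3.5·5 = 20.4; r = 19.9 − 20.4 = -0.5
x=6: ŷ = 2.9 + 3.5·6 = 23.9; r = 24.9 − 23.9 = 1
x=7: ŷ = 2.9 + 3.5·7 = 27.4; r = 26.9 − 27.4 = -0.5
x=8: ŷ = 2.9 + 3.5·8 = 30.9; r = 32.4 − 30.9 = 1.5
x=9: ŷ = 2.9 + 3.5·9 = 34.4; r = 31.4 − 34.4 = -3
x=10: ŷ = 2.9 + 3.5·10 = 37.9; r = 39.4 − 37.9 = 1.5
SSE = 0.25 + 1 + 0.25 + 2.25 + 9 + 2.25 = 15
s = √(15/4) = 1.93649
r/s = -0.5 / 1.93649 = -0.2582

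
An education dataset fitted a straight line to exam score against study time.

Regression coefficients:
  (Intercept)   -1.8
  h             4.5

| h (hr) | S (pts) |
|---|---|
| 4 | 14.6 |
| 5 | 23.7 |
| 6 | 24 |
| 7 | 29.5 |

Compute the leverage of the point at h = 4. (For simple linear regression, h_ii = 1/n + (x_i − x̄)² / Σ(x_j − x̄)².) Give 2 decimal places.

h̄ = (4 + 5 + 6 + 7)/4 = 5.5
Σ(h − h̄)² = 2.25 + 0.25 + 0.25 + 2.25 = 5
h = 1/4 + (-1.5)²/5 = 0.25 + 0.45 = 0.70

h = 0.70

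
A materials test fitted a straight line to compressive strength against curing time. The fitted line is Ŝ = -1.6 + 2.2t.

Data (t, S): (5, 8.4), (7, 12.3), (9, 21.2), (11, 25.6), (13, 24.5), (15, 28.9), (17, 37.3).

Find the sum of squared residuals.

SSE = 36

t=5: Ŝ = -1.6 + 2.2·5 = 9.4; r = 8.4 − 9.4 = -1
t=7: Ŝ = -1.6 + 2.2·7 = 13.8; r = 12.3 − 13.8 = -1.5
t=9: Ŝ = -1.6 + 2.2·9 = 18.2; r = 21.2 − 18.2 = 3
t=11: Ŝ = -1.6 + 2.2·11 = 22.6; r = 25.6 − 22.6 = 3
t=13: Ŝ = -1.6 + 2.2·13 = 27; r = 24.5 − 27 = -2.5
t=15: Ŝ = -1.6 + 2.2·15 = 31.4; r = 28.9 − 31.4 = -2.5
t=17: Ŝ = -1.6 + 2.2·17 = 35.8; r = 37.3 − 35.8 = 1.5
SSE = 1 + 2.25 + 9 + 9 + 6.25 + 6.25 + 2.25 = 36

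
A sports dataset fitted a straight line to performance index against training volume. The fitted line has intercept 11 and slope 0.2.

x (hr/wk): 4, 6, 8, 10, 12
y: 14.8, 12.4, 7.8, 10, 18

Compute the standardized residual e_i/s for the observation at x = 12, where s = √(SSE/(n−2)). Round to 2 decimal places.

x=4: ŷ = 11 + 0.2·4 = 11.8; e = 14.8 − 11.8 = 3
x=6: ŷ = 11 + 0.2·6 = 12.2; e = 12.4 − 12.2 = 0.2
x=8: ŷ = 11 + 0.2·8 = 12.6; e = 7.8 − 12.6 = -4.8
x=10: ŷ = 11 + 0.2·10 = 13; e = 10 − 13 = -3
x=12: ŷ = 11 + 0.2·12 = 13.4; e = 18 − 13.4 = 4.6
SSE = 9 + 0.04 + 23.04 + 9 + 21.16 = 62.24
s = √(62.24/3) = 4.55485
e/s = 4.6 / 4.55485 = 1.01

1.01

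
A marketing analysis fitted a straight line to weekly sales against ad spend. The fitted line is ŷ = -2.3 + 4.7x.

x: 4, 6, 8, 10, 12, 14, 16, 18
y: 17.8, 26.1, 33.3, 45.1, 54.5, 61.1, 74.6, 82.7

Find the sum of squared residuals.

x=4: ŷ = -2.3 + 4.7·4 = 16.5; e = 17.8 − 16.5 = 1.3
x=6: ŷ = -2.3 + 4.7·6 = 25.9; e = 26.1 − 25.9 = 0.2
x=8: ŷ = -2.3 + 4.7·8 = 35.3; e = 33.3 − 35.3 = -2
x=10: ŷ = -2.3 + 4.7·10 = 44.7; e = 45.1 − 44.7 = 0.4
x=12: ŷ = -2.3 + 4.7·12 = 54.1; e = 54.5 − 54.1 = 0.4
x=14: ŷ = -2.3 + 4.7·14 = 63.5; e = 61.1 − 63.5 = -2.4
x=16: ŷ = -2.3 + 4.7·16 = 72.9; e = 74.6 − 72.9 = 1.7
x=18: ŷ = -2.3 + 4.7·18 = 82.3; e = 82.7 − 82.3 = 0.4
SSE = 1.69 + 0.04 + 4 + 0.16 + 0.16 + 5.76 + 2.89 + 0.16 = 14.86

SSE = 14.86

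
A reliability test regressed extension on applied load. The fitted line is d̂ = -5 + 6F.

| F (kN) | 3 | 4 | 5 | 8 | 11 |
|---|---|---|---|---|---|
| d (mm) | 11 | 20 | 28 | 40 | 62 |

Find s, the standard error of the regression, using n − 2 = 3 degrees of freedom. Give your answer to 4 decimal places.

F=3: d̂ = -5 + 6·3 = 13; e = 11 − 13 = -2
F=4: d̂ = -5 + 6·4 = 19; e = 20 − 19 = 1
F=5: d̂ = -5 + 6·5 = 25; e = 28 − 25 = 3
F=8: d̂ = -5 + 6·8 = 43; e = 40 − 43 = -3
F=11: d̂ = -5 + 6·11 = 61; e = 62 − 61 = 1
SSE = 4 + 1 + 9 + 9 + 1 = 24
s = √(24/3) = √8 ≈ 2.8284

s = 2.8284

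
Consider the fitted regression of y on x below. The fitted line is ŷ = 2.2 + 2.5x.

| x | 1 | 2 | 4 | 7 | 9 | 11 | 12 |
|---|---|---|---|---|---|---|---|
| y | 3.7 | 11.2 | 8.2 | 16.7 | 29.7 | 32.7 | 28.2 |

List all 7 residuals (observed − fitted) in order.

x=1: ŷ = 2.2 + 2.5·1 = 4.7; e = 3.7 − 4.7 = -1
x=2: ŷ = 2.2 + 2.5·2 = 7.2; e = 11.2 − 7.2 = 4
x=4: ŷ = 2.2 + 2.5·4 = 12.2; e = 8.2 − 12.2 = -4
x=7: ŷ = 2.2 + 2.5·7 = 19.7; e = 16.7 − 19.7 = -3
x=9: ŷ = 2.2 + 2.5·9 = 24.7; e = 29.7 − 24.7 = 5
x=11: ŷ = 2.2 + 2.5·11 = 29.7; e = 32.7 − 29.7 = 3
x=12: ŷ = 2.2 + 2.5·12 = 32.2; e = 28.2 − 32.2 = -4

-1, 4, -4, -3, 5, 3, -4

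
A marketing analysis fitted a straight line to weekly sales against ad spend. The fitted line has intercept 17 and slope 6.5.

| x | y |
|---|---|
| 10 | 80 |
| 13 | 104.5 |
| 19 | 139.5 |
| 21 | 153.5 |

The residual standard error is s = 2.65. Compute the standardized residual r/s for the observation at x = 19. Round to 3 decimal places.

-0.377

ŷ = 17 + 6.5·19 = 140.5
r = 139.5 − 140.5 = -1
r/s = -1 / 2.65 = -0.377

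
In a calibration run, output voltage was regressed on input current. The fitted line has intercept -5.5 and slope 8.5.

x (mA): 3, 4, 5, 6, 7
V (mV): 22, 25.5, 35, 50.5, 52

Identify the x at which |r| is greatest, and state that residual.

x=3: ŷ = -5.5 + 8.5·3 = 20; r = 22 − 20 = 2
x=4: ŷ = -5.5 + 8.5·4 = 28.5; r = 25.5 − 28.5 = -3
x=5: ŷ = -5.5 + 8.5·5 = 37; r = 35 − 37 = -2
x=6: ŷ = -5.5 + 8.5·6 = 45.5; r = 50.5 − 45.5 = 5
x=7: ŷ = -5.5 + 8.5·7 = 54; r = 52 − 54 = -2
Largest |r| is 5 at x = 6, residual 5.

x = 6, r = 5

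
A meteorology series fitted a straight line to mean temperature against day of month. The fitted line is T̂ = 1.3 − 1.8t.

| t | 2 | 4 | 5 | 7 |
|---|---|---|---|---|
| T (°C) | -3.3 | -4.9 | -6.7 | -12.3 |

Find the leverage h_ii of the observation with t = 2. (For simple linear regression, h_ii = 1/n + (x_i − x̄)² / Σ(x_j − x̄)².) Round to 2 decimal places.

h = 0.73

t̄ = (2 + 4 + 5 + 7)/4 = 4.5
Σ(t − t̄)² = 6.25 + 0.25 + 0.25 + 6.25 = 13
h = 1/4 + (-2.5)²/13 = 0.25 + 0.480769 = 0.73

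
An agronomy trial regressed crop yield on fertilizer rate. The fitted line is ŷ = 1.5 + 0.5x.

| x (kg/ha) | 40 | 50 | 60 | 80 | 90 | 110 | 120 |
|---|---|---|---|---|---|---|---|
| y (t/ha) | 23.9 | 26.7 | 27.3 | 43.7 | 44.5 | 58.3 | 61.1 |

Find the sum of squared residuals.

x=40: ŷ = 1.5 + 0.5·40 = 21.5; r = 23.9 − 21.5 = 2.4
x=50: ŷ = 1.5 + 0.5·50 = 26.5; r = 26.7 − 26.5 = 0.2
x=60: ŷ = 1.5 + 0.5·60 = 31.5; r = 27.3 − 31.5 = -4.2
x=80: ŷ = 1.5 + 0.5·80 = 41.5; r = 43.7 − 41.5 = 2.2
x=90: ŷ = 1.5 + 0.5·90 = 46.5; r = 44.5 − 46.5 = -2
x=110: ŷ = 1.5 + 0.5·110 = 56.5; r = 58.3 − 56.5 = 1.8
x=120: ŷ = 1.5 + 0.5·120 = 61.5; r = 61.1 − 61.5 = -0.4
SSE = 5.76 + 0.04 + 17.64 + 4.84 + 4 + 3.24 + 0.16 = 35.68

SSE = 35.68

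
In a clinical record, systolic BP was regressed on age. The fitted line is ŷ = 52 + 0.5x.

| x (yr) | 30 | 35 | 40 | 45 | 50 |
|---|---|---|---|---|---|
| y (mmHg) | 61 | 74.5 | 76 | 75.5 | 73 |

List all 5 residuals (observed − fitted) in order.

x=30: ŷ = 52 + 0.5·30 = 67; r = 61 − 67 = -6
x=35: ŷ = 52 + 0.5·35 = 69.5; r = 74.5 − 69.5 = 5
x=40: ŷ = 52 + 0.5·40 = 72; r = 76 − 72 = 4
x=45: ŷ = 52 + 0.5·45 = 74.5; r = 75.5 − 74.5 = 1
x=50: ŷ = 52 + 0.5·50 = 77; r = 73 − 77 = -4

-6, 5, 4, 1, -4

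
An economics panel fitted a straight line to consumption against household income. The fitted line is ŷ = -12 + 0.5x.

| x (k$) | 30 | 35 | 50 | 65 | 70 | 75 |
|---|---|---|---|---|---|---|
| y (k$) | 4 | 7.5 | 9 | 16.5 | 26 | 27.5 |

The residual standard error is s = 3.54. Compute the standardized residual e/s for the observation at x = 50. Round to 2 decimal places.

ŷ = -12 + 0.5·50 = 13
e = 9 − 13 = -4
e/s = -4 / 3.54 = -1.13

-1.13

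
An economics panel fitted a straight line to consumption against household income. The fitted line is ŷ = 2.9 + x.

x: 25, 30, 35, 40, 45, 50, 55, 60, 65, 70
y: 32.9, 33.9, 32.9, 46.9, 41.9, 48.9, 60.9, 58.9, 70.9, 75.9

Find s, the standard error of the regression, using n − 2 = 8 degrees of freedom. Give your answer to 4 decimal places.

s = 4.5000

x=25: ŷ = 2.9 + 25 = 27.9; e = 32.9 − 27.9 = 5
x=30: ŷ = 2.9 + 30 = 32.9; e = 33.9 − 32.9 = 1
x=35: ŷ = 2.9 + 35 = 37.9; e = 32.9 − 37.9 = -5
x=40: ŷ = 2.9 + 40 = 42.9; e = 46.9 − 42.9 = 4
x=45: ŷ = 2.9 + 45 = 47.9; e = 41.9 − 47.9 = -6
x=50: ŷ = 2.9 + 50 = 52.9; e = 48.9 − 52.9 = -4
x=55: ŷ = 2.9 + 55 = 57.9; e = 60.9 − 57.9 = 3
x=60: ŷ = 2.9 + 60 = 62.9; e = 58.9 − 62.9 = -4
x=65: ŷ = 2.9 + 65 = 67.9; e = 70.9 − 67.9 = 3
x=70: ŷ = 2.9 + 70 = 72.9; e = 75.9 − 72.9 = 3
SSE = 25 + 1 + 25 + 16 + 36 + 16 + 9 + 16 + 9 + 9 = 162
s = √(162/8) = √20.25 ≈ 4.5000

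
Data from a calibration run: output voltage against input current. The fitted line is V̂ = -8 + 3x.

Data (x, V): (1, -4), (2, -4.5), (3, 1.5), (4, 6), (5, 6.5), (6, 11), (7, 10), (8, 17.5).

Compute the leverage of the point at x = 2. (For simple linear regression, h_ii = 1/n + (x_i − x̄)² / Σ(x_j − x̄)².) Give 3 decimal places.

x̄ = (1 + 2 + 3 + 4 + 5 + 6 + 7 + 8)/8 = 4.5
Σ(x − x̄)² = 12.25 + 6.25 + 2.25 + 0.25 + 0.25 + 2.25 + 6.25 + 12.25 = 42
h = 1/8 + (-2.5)²/42 = 0.125 + 0.14881 = 0.274

h = 0.274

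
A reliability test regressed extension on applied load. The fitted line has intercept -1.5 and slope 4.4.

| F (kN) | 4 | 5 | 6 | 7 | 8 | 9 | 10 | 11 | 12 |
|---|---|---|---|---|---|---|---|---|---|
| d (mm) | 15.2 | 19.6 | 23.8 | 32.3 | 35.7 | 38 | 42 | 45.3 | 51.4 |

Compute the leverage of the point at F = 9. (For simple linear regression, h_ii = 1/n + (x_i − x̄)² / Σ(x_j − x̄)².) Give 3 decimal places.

F̄ = (4 + 5 + 6 + 7 + 8 + 9 + 10 + 11 + 12)/9 = 8
Σ(F − F̄)² = 16 + 9 + 4 + 1 + 0 + 1 + 4 + 9 + 16 = 60
h = 1/9 + (1)²/60 = 0.111111 + 0.0166667 = 0.128

h = 0.128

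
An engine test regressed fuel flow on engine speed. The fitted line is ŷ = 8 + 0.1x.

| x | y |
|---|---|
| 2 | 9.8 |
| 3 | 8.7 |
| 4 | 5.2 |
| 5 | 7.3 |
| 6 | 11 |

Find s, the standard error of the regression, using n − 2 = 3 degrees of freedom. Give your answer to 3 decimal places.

x=2: ŷ = 8 + 0.1·2 = 8.2; e = 9.8 − 8.2 = 1.6
x=3: ŷ = 8 + 0.1·3 = 8.3; e = 8.7 − 8.3 = 0.4
x=4: ŷ = 8 + 0.1·4 = 8.4; e = 5.2 − 8.4 = -3.2
x=5: ŷ = 8 + 0.1·5 = 8.5; e = 7.3 − 8.5 = -1.2
x=6: ŷ = 8 + 0.1·6 = 8.6; e = 11 − 8.6 = 2.4
SSE = 2.56 + 0.16 + 10.24 + 1.44 + 5.76 = 20.16
s = √(20.16/3) = √6.72 ≈ 2.592

s = 2.592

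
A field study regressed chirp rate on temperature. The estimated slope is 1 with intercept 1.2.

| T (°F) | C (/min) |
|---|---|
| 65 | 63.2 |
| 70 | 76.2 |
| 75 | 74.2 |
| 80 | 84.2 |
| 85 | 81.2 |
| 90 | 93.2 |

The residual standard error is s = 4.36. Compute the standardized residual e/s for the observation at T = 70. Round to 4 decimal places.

Ĉ = 1.2 + 70 = 71.2
e = 76.2 − 71.2 = 5
e/s = 5 / 4.36 = 1.1468

1.1468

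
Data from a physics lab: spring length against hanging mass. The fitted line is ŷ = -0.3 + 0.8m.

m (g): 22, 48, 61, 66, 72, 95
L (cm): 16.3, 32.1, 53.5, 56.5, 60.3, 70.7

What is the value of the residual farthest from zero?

r = -6

m=22: ŷ = -0.3 + 0.8·22 = 17.3; r = 16.3 − 17.3 = -1
m=48: ŷ = -0.3 + 0.8·48 = 38.1; r = 32.1 − 38.1 = -6
m=61: ŷ = -0.3 + 0.8·61 = 48.5; r = 53.5 − 48.5 = 5
m=66: ŷ = -0.3 + 0.8·66 = 52.5; r = 56.5 − 52.5 = 4
m=72: ŷ = -0.3 + 0.8·72 = 57.3; r = 60.3 − 57.3 = 3
m=95: ŷ = -0.3 + 0.8·95 = 75.7; r = 70.7 − 75.7 = -5
Largest |r| is 6 at m = 48, residual -6.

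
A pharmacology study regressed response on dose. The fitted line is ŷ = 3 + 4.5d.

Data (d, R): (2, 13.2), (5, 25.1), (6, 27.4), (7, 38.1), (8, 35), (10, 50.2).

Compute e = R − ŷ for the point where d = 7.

ŷ = 3 + 4.5·7 = 34.5
e = 38.1 − 34.5 = 3.6

e = 3.6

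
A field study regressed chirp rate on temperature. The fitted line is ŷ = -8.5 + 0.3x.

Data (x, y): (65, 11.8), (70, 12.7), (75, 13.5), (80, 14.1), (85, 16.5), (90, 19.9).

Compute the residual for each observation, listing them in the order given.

x=65: ŷ = -8.5 + 0.3·65 = 11; e = 11.8 − 11 = 0.8
x=70: ŷ = -8.5 + 0.3·70 = 12.5; e = 12.7 − 12.5 = 0.2
x=75: ŷ = -8.5 + 0.3·75 = 14; e = 13.5 − 14 = -0.5
x=80: ŷ = -8.5 + 0.3·80 = 15.5; e = 14.1 − 15.5 = -1.4
x=85: ŷ = -8.5 + 0.3·85 = 17; e = 16.5 − 17 = -0.5
x=90: ŷ = -8.5 + 0.3·90 = 18.5; e = 19.9 − 18.5 = 1.4

0.8, 0.2, -0.5, -1.4, -0.5, 1.4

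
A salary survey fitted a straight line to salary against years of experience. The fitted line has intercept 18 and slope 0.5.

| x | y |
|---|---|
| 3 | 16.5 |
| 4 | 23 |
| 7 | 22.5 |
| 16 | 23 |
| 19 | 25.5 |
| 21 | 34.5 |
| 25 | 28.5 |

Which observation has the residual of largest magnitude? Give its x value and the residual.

x = 21, e = 6

x=3: ŷ = 18 + 0.5·3 = 19.5; e = 16.5 − 19.5 = -3
x=4: ŷ = 18 + 0.5·4 = 20; e = 23 − 20 = 3
x=7: ŷ = 18 + 0.5·7 = 21.5; e = 22.5 − 21.5 = 1
x=16: ŷ = 18 + 0.5·16 = 26; e = 23 − 26 = -3
x=19: ŷ = 18 + 0.5·19 = 27.5; e = 25.5 − 27.5 = -2
x=21: ŷ = 18 + 0.5·21 = 28.5; e = 34.5 − 28.5 = 6
x=25: ŷ = 18 + 0.5·25 = 30.5; e = 28.5 − 30.5 = -2
Largest |e| is 6 at x = 21, residual 6.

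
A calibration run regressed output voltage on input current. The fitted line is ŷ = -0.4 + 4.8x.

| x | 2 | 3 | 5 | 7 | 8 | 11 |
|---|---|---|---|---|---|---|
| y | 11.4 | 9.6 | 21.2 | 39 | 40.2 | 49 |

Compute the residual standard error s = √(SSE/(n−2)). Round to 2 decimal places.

x=2: ŷ = -0.4 + 4.8·2 = 9.2; e = 11.4 − 9.2 = 2.2
x=3: ŷ = -0.4 + 4.8·3 = 14; e = 9.6 − 14 = -4.4
x=5: ŷ = -0.4 + 4.8·5 = 23.6; e = 21.2 − 23.6 = -2.4
x=7: ŷ = -0.4 + 4.8·7 = 33.2; e = 39 − 33.2 = 5.8
x=8: ŷ = -0.4 + 4.8·8 = 38; e = 40.2 − 38 = 2.2
x=11: ŷ = -0.4 + 4.8·11 = 52.4; e = 49 − 52.4 = -3.4
SSE = 4.84 + 19.36 + 5.76 + 33.64 + 4.84 + 11.56 = 80
s = √(80/4) = √20 ≈ 4.47

s = 4.47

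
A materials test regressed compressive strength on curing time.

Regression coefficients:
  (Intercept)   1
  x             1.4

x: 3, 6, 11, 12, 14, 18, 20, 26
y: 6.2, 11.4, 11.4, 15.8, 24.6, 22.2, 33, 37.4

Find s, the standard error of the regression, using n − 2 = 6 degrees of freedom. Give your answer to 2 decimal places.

x=3: ŷ = 1 + 1.4·3 = 5.2; r = 6.2 − 5.2 = 1
x=6: ŷ = 1 + 1.4·6 = 9.4; r = 11.4 − 9.4 = 2
x=11: ŷ = 1 + 1.4·11 = 16.4; r = 11.4 − 16.4 = -5
x=12: ŷ = 1 + 1.4·12 = 17.8; r = 15.8 − 17.8 = -2
x=14: ŷ = 1 + 1.4·14 = 20.6; r = 24.6 − 20.6 = 4
x=18: ŷ = 1 + 1.4·18 = 26.2; r = 22.2 − 26.2 = -4
x=20: ŷ = 1 + 1.4·20 = 29; r = 33 − 29 = 4
x=26: ŷ = 1 + 1.4·26 = 37.4; r = 37.4 − 37.4 = 0
SSE = 1 + 4 + 25 + 4 + 16 + 16 + 16 + 0 = 82
s = √(82/6) = √13.6667 ≈ 3.70

s = 3.70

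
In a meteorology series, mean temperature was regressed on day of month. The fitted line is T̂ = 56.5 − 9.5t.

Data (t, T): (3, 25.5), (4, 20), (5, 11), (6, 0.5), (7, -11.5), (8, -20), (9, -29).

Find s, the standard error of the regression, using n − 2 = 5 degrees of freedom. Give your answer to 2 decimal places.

s = 1.79

t=3: T̂ = 56.5 − 9.5·3 = 28; e = 25.5 − 28 = -2.5
t=4: T̂ = 56.5 − 9.5·4 = 18.5; e = 20 − 18.5 = 1.5
t=5: T̂ = 56.5 − 9.5·5 = 9; e = 11 − 9 = 2
t=6: T̂ = 56.5 − 9.5·6 = -0.5; e = 0.5 − (-0.5) = 1
t=7: T̂ = 56.5 − 9.5·7 = -10; e = -11.5 − (-10) = -1.5
t=8: T̂ = 56.5 − 9.5·8 = -19.5; e = -20 − (-19.5) = -0.5
t=9: T̂ = 56.5 − 9.5·9 = -29; e = -29 − (-29) = 0
SSE = 6.25 + 2.25 + 4 + 1 + 2.25 + 0.25 + 0 = 16
s = √(16/5) = √3.2 ≈ 1.79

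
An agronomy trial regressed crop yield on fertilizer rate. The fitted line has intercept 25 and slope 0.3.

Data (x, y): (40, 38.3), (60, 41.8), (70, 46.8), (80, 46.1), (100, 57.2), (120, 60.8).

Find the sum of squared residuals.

x=40: ŷ = 25 + 0.3·40 = 37; r = 38.3 − 37 = 1.3
x=60: ŷ = 25 + 0.3·60 = 43; r = 41.8 − 43 = -1.2
x=70: ŷ = 25 + 0.3·70 = 46; r = 46.8 − 46 = 0.8
x=80: ŷ = 25 + 0.3·80 = 49; r = 46.1 − 49 = -2.9
x=100: ŷ = 25 + 0.3·100 = 55; r = 57.2 − 55 = 2.2
x=120: ŷ = 25 + 0.3·120 = 61; r = 60.8 − 61 = -0.2
SSE = 1.69 + 1.44 + 0.64 + 8.41 + 4.84 + 0.04 = 17.06

SSE = 17.06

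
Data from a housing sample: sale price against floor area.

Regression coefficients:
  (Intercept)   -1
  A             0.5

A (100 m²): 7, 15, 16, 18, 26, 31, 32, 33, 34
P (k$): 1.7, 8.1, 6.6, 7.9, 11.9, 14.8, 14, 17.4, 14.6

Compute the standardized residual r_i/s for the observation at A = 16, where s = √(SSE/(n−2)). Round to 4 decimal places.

A=7: P̂ = -1 + 0.5·7 = 2.5; r = 1.7 − 2.5 = -0.8
A=15: P̂ = -1 + 0.5·15 = 6.5; r = 8.1 − 6.5 = 1.6
A=16: P̂ = -1 + 0.5·16 = 7; r = 6.6 − 7 = -0.4
A=18: P̂ = -1 + 0.5·18 = 8; r = 7.9 − 8 = -0.1
A=26: P̂ = -1 + 0.5·26 = 12; r = 11.9 − 12 = -0.1
A=31: P̂ = -1 + 0.5·31 = 14.5; r = 14.8 − 14.5 = 0.3
A=32: P̂ = -1 + 0.5·32 = 15; r = 14 − 15 = -1
A=33: P̂ = -1 + 0.5·33 = 15.5; r = 17.4 − 15.5 = 1.9
A=34: P̂ = -1 + 0.5·34 = 16; r = 14.6 − 16 = -1.4
SSE = 0.64 + 2.56 + 0.16 + 0.01 + 0.01 + 0.09 + 1 + 3.61 + 1.96 = 10.04
s = √(10.04/7) = 1.19762
r/s = -0.4 / 1.19762 = -0.3340

-0.3340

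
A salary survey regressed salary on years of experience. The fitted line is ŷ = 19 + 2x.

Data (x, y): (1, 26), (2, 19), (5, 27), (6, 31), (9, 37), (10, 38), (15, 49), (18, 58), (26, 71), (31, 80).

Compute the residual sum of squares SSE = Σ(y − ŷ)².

SSE = 56

x=1: ŷ = 19 + 2·1 = 21; r = 26 − 21 = 5
x=2: ŷ = 19 + 2·2 = 23; r = 19 − 23 = -4
x=5: ŷ = 19 + 2·5 = 29; r = 27 − 29 = -2
x=6: ŷ = 19 + 2·6 = 31; r = 31 − 31 = 0
x=9: ŷ = 19 + 2·9 = 37; r = 37 − 37 = 0
x=10: ŷ = 19 + 2·10 = 39; r = 38 − 39 = -1
x=15: ŷ = 19 + 2·15 = 49; r = 49 − 49 = 0
x=18: ŷ = 19 + 2·18 = 55; r = 58 − 55 = 3
x=26: ŷ = 19 + 2·26 = 71; r = 71 − 71 = 0
x=31: ŷ = 19 + 2·31 = 81; r = 80 − 81 = -1
SSE = 25 + 16 + 4 + 0 + 0 + 1 + 0 + 9 + 0 + 1 = 56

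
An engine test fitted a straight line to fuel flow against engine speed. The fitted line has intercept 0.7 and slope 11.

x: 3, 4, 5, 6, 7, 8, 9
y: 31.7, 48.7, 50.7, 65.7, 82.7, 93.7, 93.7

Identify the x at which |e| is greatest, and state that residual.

x = 9, e = -6

x=3: ŷ = 0.7 + 11·3 = 33.7; e = 31.7 − 33.7 = -2
x=4: ŷ = 0.7 + 11·4 = 44.7; e = 48.7 − 44.7 = 4
x=5: ŷ = 0.7 + 11·5 = 55.7; e = 50.7 − 55.7 = -5
x=6: ŷ = 0.7 + 11·6 = 66.7; e = 65.7 − 66.7 = -1
x=7: ŷ = 0.7 + 11·7 = 77.7; e = 82.7 − 77.7 = 5
x=8: ŷ = 0.7 + 11·8 = 88.7; e = 93.7 − 88.7 = 5
x=9: ŷ = 0.7 + 11·9 = 99.7; e = 93.7 − 99.7 = -6
Largest |e| is 6 at x = 9, residual -6.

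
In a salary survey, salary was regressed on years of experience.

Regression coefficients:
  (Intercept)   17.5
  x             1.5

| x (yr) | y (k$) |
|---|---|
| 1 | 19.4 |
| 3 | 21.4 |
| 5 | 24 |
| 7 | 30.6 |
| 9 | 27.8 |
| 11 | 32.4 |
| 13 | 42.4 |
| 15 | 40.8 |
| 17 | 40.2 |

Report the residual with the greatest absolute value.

r = 5.4

x=1: ŷ = 17.5 + 1.5·1 = 19; r = 19.4 − 19 = 0.4
x=3: ŷ = 17.5 + 1.5·3 = 22; r = 21.4 − 22 = -0.6
x=5: ŷ = 17.5 + 1.5·5 = 25; r = 24 − 25 = -1
x=7: ŷ = 17.5 + 1.5·7 = 28; r = 30.6 − 28 = 2.6
x=9: ŷ = 17.5 + 1.5·9 = 31; r = 27.8 − 31 = -3.2
x=11: ŷ = 17.5 + 1.5·11 = 34; r = 32.4 − 34 = -1.6
x=13: ŷ = 17.5 + 1.5·13 = 37; r = 42.4 − 37 = 5.4
x=15: ŷ = 17.5 + 1.5·15 = 40; r = 40.8 − 40 = 0.8
x=17: ŷ = 17.5 + 1.5·17 = 43; r = 40.2 − 43 = -2.8
Largest |r| is 5.4 at x = 13, residual 5.4.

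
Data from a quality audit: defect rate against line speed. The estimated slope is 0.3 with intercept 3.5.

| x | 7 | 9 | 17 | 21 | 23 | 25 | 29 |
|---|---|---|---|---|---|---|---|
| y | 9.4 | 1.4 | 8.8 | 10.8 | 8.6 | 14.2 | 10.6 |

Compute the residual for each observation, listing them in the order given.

x=7: ŷ = 3.5 + 0.3·7 = 5.6; e = 9.4 − 5.6 = 3.8
x=9: ŷ = 3.5 + 0.3·9 = 6.2; e = 1.4 − 6.2 = -4.8
x=17: ŷ = 3.5 + 0.3·17 = 8.6; e = 8.8 − 8.6 = 0.2
x=21: ŷ = 3.5 + 0.3·21 = 9.8; e = 10.8 − 9.8 = 1
x=23: ŷ = 3.5 + 0.3·23 = 10.4; e = 8.6 − 10.4 = -1.8
x=25: ŷ = 3.5 + 0.3·25 = 11; e = 14.2 − 11 = 3.2
x=29: ŷ = 3.5 + 0.3·29 = 12.2; e = 10.6 − 12.2 = -1.6

3.8, -4.8, 0.2, 1, -1.8, 3.2, -1.6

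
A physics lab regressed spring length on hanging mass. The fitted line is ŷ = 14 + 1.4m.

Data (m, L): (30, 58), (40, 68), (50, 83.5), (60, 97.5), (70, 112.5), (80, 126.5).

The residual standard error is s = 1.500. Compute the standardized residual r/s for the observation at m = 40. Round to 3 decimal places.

ŷ = 14 + 1.4·40 = 70
r = 68 − 70 = -2
r/s = -2 / 1.500 = -1.333

-1.333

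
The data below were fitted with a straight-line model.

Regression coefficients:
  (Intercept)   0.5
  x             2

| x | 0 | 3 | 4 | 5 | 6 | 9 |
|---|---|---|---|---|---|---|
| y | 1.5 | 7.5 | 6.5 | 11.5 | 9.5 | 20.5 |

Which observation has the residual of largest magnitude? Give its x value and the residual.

x = 6, e = -3

x=0: ŷ = 0.5 + 2·0 = 0.5; e = 1.5 − 0.5 = 1
x=3: ŷ = 0.5 + 2·3 = 6.5; e = 7.5 − 6.5 = 1
x=4: ŷ = 0.5 + 2·4 = 8.5; e = 6.5 − 8.5 = -2
x=5: ŷ = 0.5 + 2·5 = 10.5; e = 11.5 − 10.5 = 1
x=6: ŷ = 0.5 + 2·6 = 12.5; e = 9.5 − 12.5 = -3
x=9: ŷ = 0.5 + 2·9 = 18.5; e = 20.5 − 18.5 = 2
Largest |e| is 3 at x = 6, residual -3.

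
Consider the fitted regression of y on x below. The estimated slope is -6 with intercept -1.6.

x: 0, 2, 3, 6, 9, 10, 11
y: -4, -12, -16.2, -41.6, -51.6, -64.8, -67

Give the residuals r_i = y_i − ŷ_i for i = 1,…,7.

x=0: ŷ = -1.6 − 6·0 = -1.6; r = -4 − (-1.6) = -2.4
x=2: ŷ = -1.6 − 6·2 = -13.6; r = -12 − (-13.6) = 1.6
x=3: ŷ = -1.6 − 6·3 = -19.6; r = -16.2 − (-19.6) = 3.4
x=6: ŷ = -1.6 − 6·6 = -37.6; r = -41.6 − (-37.6) = -4
x=9: ŷ = -1.6 − 6·9 = -55.6; r = -51.6 − (-55.6) = 4
x=10: ŷ = -1.6 − 6·10 = -61.6; r = -64.8 − (-61.6) = -3.2
x=11: ŷ = -1.6 − 6·11 = -67.6; r = -67 − (-67.6) = 0.6

-2.4, 1.6, 3.4, -4, 4, -3.2, 0.6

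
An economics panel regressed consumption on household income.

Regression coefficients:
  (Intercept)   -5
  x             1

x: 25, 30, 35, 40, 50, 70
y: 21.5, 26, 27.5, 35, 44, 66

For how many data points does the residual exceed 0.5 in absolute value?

5

x=25: ŷ = -5 + 25 = 20; e = 21.5 − 20 = 1.5
x=30: ŷ = -5 + 30 = 25; e = 26 − 25 = 1
x=35: ŷ = -5 + 35 = 30; e = 27.5 − 30 = -2.5
x=40: ŷ = -5 + 40 = 35; e = 35 − 35 = 0
x=50: ŷ = -5 + 50 = 45; e = 44 − 45 = -1
x=70: ŷ = -5 + 70 = 65; e = 66 − 65 = 1
|e| > 0.5: x=25 (|e|=1.5), x=30 (|e|=1), x=35 (|e|=2.5), x=50 (|e|=1), x=70 (|e|=1) → 5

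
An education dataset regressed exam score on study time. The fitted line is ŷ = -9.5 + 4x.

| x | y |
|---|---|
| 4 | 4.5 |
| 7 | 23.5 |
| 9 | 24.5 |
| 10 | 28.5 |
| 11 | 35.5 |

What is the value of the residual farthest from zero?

r = 5

x=4: ŷ = -9.5 + 4·4 = 6.5; r = 4.5 − 6.5 = -2
x=7: ŷ = -9.5 + 4·7 = 18.5; r = 23.5 − 18.5 = 5
x=9: ŷ = -9.5 + 4·9 = 26.5; r = 24.5 − 26.5 = -2
x=10: ŷ = -9.5 + 4·10 = 30.5; r = 28.5 − 30.5 = -2
x=11: ŷ = -9.5 + 4·11 = 34.5; r = 35.5 − 34.5 = 1
Largest |r| is 5 at x = 7, residual 5.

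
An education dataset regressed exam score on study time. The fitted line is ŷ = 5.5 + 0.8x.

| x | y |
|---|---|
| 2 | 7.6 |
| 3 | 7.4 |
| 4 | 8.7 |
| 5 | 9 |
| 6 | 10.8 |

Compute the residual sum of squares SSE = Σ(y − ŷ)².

x=2: ŷ = 5.5 + 0.8·2 = 7.1; e = 7.6 − 7.1 = 0.5
x=3: ŷ = 5.5 + 0.8·3 = 7.9; e = 7.4 − 7.9 = -0.5
x=4: ŷ = 5.5 + 0.8·4 = 8.7; e = 8.7 − 8.7 = 0
x=5: ŷ = 5.5 + 0.8·5 = 9.5; e = 9 − 9.5 = -0.5
x=6: ŷ = 5.5 + 0.8·6 = 10.3; e = 10.8 − 10.3 = 0.5
SSE = 0.25 + 0.25 + 0 + 0.25 + 0.25 = 1

SSE = 1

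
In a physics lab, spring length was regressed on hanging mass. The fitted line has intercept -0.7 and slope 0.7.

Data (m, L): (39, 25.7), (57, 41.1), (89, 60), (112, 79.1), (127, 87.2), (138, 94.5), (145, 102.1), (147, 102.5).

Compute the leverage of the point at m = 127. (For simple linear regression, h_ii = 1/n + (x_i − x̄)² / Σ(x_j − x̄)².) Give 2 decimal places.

h = 0.16

m̄ = (39 + 57 + 89 + 112 + 127 + 138 + 145 + 147)/8 = 106.75
Σ(m − m̄)² = 4590.06 + 2475.06 + 315.062 + 27.5625 + 410.062 + 976.562 + 1463.06 + 1620.06 = 11877.5
h = 1/8 + (20.25)²/11877.5 = 0.125 + 0.0345243 = 0.16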